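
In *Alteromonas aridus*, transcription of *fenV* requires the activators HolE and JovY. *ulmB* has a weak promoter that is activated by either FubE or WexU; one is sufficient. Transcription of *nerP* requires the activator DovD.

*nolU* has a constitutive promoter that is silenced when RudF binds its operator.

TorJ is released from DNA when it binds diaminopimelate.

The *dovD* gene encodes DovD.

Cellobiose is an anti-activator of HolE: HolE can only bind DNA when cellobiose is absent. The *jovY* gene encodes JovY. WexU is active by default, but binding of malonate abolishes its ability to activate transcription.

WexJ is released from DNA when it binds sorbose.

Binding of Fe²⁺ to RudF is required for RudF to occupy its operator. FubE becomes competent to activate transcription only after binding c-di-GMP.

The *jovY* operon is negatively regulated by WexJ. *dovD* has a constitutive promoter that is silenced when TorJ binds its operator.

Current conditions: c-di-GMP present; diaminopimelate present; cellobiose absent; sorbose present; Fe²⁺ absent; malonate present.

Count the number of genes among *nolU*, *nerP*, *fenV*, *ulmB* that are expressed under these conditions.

Fe²⁺ is absent, so RudF is inactive.
With no repressor bound, *nolU* is transcribed.
→ *nolU* is ON.
Diaminopimelate is present, so TorJ is inactive.
With no repressor bound, *dovD* is transcribed.
So DovD is produced and active.
No repressor is bound and DovD is active, so *nerP* is transcribed.
→ *nerP* is ON.
Cellobiose is absent, so HolE is active.
Sorbose is present, so WexJ is inactive.
With no repressor bound, *jovY* is transcribed.
So JovY is produced and active.
No repressor is bound and HolE and JovY are active, so *fenV* is transcribed.
→ *fenV* is ON.
c-di-GMP is present, so FubE is active.
Malonate is present, so WexU is inactive.
Activator FubE is present, so *ulmB* is transcribed.
→ *ulmB* is ON.
4 of the 4 genes are transcribed.

4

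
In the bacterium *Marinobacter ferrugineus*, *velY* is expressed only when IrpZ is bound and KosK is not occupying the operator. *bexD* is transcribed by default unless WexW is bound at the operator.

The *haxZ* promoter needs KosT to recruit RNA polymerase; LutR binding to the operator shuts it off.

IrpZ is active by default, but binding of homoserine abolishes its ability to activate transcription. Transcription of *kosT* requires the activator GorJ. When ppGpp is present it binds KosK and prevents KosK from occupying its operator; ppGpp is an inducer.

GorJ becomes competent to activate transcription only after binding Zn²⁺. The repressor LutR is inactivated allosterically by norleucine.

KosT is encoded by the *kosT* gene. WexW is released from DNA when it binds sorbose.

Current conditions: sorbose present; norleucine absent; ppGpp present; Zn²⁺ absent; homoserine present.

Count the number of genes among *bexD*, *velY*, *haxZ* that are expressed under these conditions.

1

Sorbose is present, so WexW is inactive.
With no repressor bound, *bexD* is transcribed.
→ *bexD* is ON.
Homoserine is present, so IrpZ is inactive.
ppGpp is present, so KosK is inactive.
Required activator IrpZ is absent, so *velY* is not transcribed.
→ *velY* is OFF.
Norleucine is absent, so LutR is active.
Zn²⁺ is absent, so GorJ is inactive.
Required activator GorJ is absent, so *kosT* is not transcribed.
So KosT is not produced.
With repressor LutR bound, *haxZ* is not transcribed.
→ *haxZ* is OFF.
1 of the 3 genes is transcribed.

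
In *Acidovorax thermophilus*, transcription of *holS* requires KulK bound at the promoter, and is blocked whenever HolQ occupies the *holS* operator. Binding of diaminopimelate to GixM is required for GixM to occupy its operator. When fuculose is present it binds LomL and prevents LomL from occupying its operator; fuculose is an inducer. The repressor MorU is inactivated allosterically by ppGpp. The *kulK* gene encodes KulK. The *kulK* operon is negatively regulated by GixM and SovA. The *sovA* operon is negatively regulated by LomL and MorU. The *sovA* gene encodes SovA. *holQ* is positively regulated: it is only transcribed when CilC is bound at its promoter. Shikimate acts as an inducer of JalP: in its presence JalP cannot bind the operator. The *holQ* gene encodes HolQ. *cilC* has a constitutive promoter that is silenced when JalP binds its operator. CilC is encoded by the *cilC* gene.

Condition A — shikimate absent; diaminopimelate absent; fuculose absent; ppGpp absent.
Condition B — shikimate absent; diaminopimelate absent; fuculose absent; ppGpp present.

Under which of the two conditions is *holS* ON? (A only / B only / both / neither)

Condition A:
Shikimate is absent, so JalP is active.
With repressor JalP bound, *cilC* is not transcribed.
So CilC is not produced.
Required activator CilC is absent, so *holQ* is not transcribed.
So HolQ is not produced.
Diaminopimelate is absent, so GixM is inactive.
Fuculose is absent, so LomL is active.
ppGpp is absent, so MorU is active.
With repressor LomL bound, *sovA* is not transcribed.
So SovA is not produced.
With no repressor bound, *kulK* is transcribed.
So KulK is produced and active.
No repressor is bound and KulK is active, so *holS* is transcribed.
→ *holS* is ON in A.
Condition B:
Shikimate is absent, so JalP is active.
With repressor JalP bound, *cilC* is not transcribed.
So CilC is not produced.
Required activator CilC is absent, so *holQ* is not transcribed.
So HolQ is not produced.
Diaminopimelate is absent, so GixM is inactive.
Fuculose is absent, so LomL is active.
ppGpp is present, so MorU is inactive.
With repressor LomL bound, *sovA* is not transcribed.
So SovA is not produced.
With no repressor bound, *kulK* is transcribed.
So KulK is produced and active.
No repressor is bound and KulK is active, so *holS* is transcribed.
→ *holS* is ON in B.

both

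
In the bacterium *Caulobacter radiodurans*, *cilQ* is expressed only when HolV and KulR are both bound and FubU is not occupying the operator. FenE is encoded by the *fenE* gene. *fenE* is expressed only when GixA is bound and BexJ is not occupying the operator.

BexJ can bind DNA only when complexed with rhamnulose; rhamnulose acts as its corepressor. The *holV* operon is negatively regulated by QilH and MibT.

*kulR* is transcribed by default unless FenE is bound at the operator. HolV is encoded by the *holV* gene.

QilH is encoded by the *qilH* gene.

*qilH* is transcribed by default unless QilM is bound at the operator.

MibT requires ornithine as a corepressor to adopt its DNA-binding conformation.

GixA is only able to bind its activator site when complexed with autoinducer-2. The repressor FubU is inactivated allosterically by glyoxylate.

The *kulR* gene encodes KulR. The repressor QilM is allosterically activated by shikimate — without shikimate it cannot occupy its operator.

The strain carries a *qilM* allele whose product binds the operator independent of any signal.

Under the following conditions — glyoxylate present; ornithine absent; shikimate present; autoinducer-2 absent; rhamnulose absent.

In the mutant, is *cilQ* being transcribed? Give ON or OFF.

ON

QilM is constitutively active in this strain.
With repressor QilM bound, *qilH* is not transcribed.
So QilH is not produced.
Ornithine is absent, so MibT is inactive.
With no repressor bound, *holV* is transcribed.
So HolV is produced and active.
Rhamnulose is absent, so BexJ is inactive.
Autoinducer-2 is absent, so GixA is inactive.
Required activator GixA is absent, so *fenE* is not transcribed.
So FenE is not produced.
With no repressor bound, *kulR* is transcribed.
So KulR is produced and active.
Glyoxylate is present, so FubU is inactive.
No repressor is bound and HolV and KulR are active, so *cilQ* is transcribed.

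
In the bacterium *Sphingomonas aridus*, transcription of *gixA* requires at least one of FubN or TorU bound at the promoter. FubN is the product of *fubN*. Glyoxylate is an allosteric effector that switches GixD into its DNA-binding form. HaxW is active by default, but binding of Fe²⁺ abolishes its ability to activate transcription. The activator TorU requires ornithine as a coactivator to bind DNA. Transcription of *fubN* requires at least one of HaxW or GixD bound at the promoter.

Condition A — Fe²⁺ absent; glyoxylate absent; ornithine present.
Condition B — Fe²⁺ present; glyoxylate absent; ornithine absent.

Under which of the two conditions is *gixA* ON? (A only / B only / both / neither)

Condition A:
Fe²⁺ is absent, so HaxW is active.
Glyoxylate is absent, so GixD is inactive.
Activator HaxW is present, so *fubN* is transcribed.
So FubN is produced and active.
Ornithine is present, so TorU is active.
Activator FubN is present, so *gixA* is transcribed.
→ *gixA* is ON in A.
Condition B:
Fe²⁺ is present, so HaxW is inactive.
Glyoxylate is absent, so GixD is inactive.
No activator is available at the *fubN* promoter, so *fubN* is not transcribed.
So FubN is not produced.
Ornithine is absent, so TorU is inactive.
No activator is available at the *gixA* promoter, so *gixA* is not transcribed.
→ *gixA* is OFF in B.

A only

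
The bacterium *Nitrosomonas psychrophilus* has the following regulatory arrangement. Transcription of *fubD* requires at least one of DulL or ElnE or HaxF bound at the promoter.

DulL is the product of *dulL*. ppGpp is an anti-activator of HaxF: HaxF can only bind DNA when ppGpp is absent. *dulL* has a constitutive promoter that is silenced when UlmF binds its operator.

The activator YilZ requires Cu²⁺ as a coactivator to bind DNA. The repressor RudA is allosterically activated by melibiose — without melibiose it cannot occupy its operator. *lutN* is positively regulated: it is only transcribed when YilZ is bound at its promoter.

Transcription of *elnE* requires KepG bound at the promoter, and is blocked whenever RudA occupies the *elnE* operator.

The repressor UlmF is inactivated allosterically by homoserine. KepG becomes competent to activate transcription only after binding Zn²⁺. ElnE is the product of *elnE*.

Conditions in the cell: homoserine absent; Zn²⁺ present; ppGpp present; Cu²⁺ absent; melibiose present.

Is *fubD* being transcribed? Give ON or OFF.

OFF

Homoserine is absent, so UlmF is active.
With repressor UlmF bound, *dulL* is not transcribed.
So DulL is not produced.
Zn²⁺ is present, so KepG is active.
Melibiose is present, so RudA is active.
With repressor RudA bound, *elnE* is not transcribed.
So ElnE is not produced.
ppGpp is present, so HaxF is inactive.
No activator is available at the *fubD* promoter, so *fubD* is not transcribed.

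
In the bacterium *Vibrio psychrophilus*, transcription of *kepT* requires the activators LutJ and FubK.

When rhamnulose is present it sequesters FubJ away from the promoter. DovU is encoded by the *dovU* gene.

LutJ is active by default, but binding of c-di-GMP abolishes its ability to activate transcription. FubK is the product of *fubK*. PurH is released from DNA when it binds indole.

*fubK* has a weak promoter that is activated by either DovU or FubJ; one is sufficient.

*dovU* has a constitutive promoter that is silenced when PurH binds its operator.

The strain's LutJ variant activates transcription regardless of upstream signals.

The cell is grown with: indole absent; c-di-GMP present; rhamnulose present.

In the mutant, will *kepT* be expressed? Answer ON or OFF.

OFF

LutJ is constitutively active in this strain.
Indole is absent, so PurH is active.
With repressor PurH bound, *dovU* is not transcribed.
So DovU is not produced.
Rhamnulose is present, so FubJ is inactive.
No activator is available at the *fubK* promoter, so *fubK* is not transcribed.
So FubK is not produced.
Required activator FubK is absent, so *kepT* is not transcribed.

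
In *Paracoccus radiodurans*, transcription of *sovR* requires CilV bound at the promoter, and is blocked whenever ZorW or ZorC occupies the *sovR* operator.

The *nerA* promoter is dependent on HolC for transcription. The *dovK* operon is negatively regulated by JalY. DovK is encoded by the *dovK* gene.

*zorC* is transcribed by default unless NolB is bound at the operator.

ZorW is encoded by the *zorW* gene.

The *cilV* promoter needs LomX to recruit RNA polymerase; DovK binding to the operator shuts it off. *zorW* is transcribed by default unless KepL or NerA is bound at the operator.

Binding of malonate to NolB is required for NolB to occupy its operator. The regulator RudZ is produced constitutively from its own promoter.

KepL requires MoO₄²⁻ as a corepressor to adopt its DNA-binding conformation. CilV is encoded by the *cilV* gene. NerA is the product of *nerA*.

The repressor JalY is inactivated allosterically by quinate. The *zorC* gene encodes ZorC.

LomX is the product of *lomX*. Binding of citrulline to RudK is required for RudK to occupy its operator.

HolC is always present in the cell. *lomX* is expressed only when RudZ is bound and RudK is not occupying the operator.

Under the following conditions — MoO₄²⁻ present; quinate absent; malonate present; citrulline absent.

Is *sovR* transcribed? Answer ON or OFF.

Citrulline is absent, so RudK is inactive.
RudZ is produced constitutively and is active.
No repressor is bound and RudZ is active, so *lomX* is transcribed.
So LomX is produced and active.
Quinate is absent, so JalY is active.
With repressor JalY bound, *dovK* is not transcribed.
So DovK is not produced.
No repressor is bound and LomX is active, so *cilV* is transcribed.
So CilV is produced and active.
MoO₄²⁻ is present, so KepL is active.
HolC is produced constitutively and is active.
No repressor is bound and HolC is active, so *nerA* is transcribed.
So NerA is produced and active.
With repressor KepL bound, *zorW* is not transcribed.
So ZorW is not produced.
Malonate is present, so NolB is active.
With repressor NolB bound, *zorC* is not transcribed.
So ZorC is not produced.
No repressor is bound and CilV is active, so *sovR* is transcribed.

ON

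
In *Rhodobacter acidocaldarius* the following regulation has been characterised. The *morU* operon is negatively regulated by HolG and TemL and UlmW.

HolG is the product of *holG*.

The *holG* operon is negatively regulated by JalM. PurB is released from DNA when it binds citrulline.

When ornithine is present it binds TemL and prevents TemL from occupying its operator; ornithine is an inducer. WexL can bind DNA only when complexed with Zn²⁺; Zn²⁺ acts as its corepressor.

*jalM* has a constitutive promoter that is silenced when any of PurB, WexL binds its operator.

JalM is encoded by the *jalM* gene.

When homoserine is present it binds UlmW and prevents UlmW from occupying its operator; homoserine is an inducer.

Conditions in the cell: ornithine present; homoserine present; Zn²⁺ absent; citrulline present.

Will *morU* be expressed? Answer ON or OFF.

Citrulline is present, so PurB is inactive.
Zn²⁺ is absent, so WexL is inactive.
With no repressor bound, *jalM* is transcribed.
So JalM is produced and active.
With repressor JalM bound, *holG* is not transcribed.
So HolG is not produced.
Ornithine is present, so TemL is inactive.
Homoserine is present, so UlmW is inactive.
With no repressor bound, *morU* is transcribed.

ON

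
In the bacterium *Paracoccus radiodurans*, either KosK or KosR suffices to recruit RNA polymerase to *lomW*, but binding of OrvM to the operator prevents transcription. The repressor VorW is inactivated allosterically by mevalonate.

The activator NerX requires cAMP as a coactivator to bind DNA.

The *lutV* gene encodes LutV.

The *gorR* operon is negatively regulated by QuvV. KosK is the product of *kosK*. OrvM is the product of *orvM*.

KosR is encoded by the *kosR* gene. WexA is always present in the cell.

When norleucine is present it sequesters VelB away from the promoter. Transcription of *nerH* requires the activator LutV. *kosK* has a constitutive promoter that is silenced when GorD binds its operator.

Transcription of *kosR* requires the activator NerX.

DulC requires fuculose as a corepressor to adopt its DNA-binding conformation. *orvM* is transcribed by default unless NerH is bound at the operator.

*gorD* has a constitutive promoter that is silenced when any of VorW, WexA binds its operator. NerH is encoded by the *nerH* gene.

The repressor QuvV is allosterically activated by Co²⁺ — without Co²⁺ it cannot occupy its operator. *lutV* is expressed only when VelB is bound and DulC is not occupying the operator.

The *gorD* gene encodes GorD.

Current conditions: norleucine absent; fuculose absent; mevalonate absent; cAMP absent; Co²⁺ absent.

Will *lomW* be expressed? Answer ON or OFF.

Mevalonate is absent, so VorW is active.
WexA is produced constitutively and is active.
With repressor VorW bound, *gorD* is not transcribed.
So GorD is not produced.
With no repressor bound, *kosK* is transcribed.
So KosK is produced and active.
cAMP is absent, so NerX is inactive.
Required activator NerX is absent, so *kosR* is not transcribed.
So KosR is not produced.
Fuculose is absent, so DulC is inactive.
Norleucine is absent, so VelB is active.
No repressor is bound and VelB is active, so *lutV* is transcribed.
So LutV is produced and active.
No repressor is bound and LutV is active, so *nerH* is transcribed.
So NerH is produced and active.
With repressor NerH bound, *orvM* is not transcribed.
So OrvM is not produced.
Activator KosK is present, so *lomW* is transcribed.

ON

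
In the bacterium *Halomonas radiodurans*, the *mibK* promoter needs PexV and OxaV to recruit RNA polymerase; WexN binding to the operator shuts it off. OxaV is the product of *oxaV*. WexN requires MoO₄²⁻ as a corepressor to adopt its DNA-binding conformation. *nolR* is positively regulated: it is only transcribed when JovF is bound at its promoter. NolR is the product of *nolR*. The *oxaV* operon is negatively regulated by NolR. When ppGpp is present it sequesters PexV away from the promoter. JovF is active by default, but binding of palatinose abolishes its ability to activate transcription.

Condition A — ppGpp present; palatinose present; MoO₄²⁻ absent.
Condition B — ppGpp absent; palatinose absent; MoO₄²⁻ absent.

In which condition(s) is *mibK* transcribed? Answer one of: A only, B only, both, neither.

neither

Condition A:
ppGpp is present, so PexV is inactive.
Palatinose is present, so JovF is inactive.
Required activator JovF is absent, so *nolR* is not transcribed.
So NolR is not produced.
With no repressor bound, *oxaV* is transcribed.
So OxaV is produced and active.
MoO₄²⁻ is absent, so WexN is inactive.
Required activator PexV is absent, so *mibK* is not transcribed.
→ *mibK* is OFF in A.
Condition B:
ppGpp is absent, so PexV is active.
Palatinose is absent, so JovF is active.
No repressor is bound and JovF is active, so *nolR* is transcribed.
So NolR is produced and active.
With repressor NolR bound, *oxaV* is not transcribed.
So OxaV is not produced.
MoO₄²⁻ is absent, so WexN is inactive.
Required activator OxaV is absent, so *mibK* is not transcribed.
→ *mibK* is OFF in B.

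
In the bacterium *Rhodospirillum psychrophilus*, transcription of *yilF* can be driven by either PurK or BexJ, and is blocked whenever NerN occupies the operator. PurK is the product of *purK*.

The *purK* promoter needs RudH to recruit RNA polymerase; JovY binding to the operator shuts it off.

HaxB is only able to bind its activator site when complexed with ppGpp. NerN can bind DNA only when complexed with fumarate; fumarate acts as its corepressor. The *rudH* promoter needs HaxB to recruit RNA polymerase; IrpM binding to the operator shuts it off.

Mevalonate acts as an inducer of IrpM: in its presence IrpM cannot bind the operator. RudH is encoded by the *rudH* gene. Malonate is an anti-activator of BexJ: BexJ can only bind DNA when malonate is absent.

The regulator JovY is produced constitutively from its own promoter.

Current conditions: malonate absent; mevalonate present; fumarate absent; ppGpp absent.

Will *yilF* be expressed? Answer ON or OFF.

ON

Fumarate is absent, so NerN is inactive.
JovY is produced constitutively and is active.
Mevalonate is present, so IrpM is inactive.
ppGpp is absent, so HaxB is inactive.
Required activator HaxB is absent, so *rudH* is not transcribed.
So RudH is not produced.
With repressor JovY bound, *purK* is not transcribed.
So PurK is not produced.
Malonate is absent, so BexJ is active.
Activator BexJ is present, so *yilF* is transcribed.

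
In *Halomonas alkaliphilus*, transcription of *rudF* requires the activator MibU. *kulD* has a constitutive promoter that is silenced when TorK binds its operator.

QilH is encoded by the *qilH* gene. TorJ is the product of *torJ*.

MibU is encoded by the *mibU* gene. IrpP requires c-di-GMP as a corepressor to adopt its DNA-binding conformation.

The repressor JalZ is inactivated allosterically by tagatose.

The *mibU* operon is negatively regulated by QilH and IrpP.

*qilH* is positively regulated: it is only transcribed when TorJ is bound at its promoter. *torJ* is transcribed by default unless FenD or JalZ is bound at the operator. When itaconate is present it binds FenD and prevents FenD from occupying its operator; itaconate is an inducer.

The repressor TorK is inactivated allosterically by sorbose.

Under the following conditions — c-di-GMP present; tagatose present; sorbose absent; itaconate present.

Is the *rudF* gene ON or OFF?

OFF

Itaconate is present, so FenD is inactive.
Tagatose is present, so JalZ is inactive.
With no repressor bound, *torJ* is transcribed.
So TorJ is produced and active.
No repressor is bound and TorJ is active, so *qilH* is transcribed.
So QilH is produced and active.
c-di-GMP is present, so IrpP is active.
With repressor QilH bound, *mibU* is not transcribed.
So MibU is not produced.
Required activator MibU is absent, so *rudF* is not transcribed.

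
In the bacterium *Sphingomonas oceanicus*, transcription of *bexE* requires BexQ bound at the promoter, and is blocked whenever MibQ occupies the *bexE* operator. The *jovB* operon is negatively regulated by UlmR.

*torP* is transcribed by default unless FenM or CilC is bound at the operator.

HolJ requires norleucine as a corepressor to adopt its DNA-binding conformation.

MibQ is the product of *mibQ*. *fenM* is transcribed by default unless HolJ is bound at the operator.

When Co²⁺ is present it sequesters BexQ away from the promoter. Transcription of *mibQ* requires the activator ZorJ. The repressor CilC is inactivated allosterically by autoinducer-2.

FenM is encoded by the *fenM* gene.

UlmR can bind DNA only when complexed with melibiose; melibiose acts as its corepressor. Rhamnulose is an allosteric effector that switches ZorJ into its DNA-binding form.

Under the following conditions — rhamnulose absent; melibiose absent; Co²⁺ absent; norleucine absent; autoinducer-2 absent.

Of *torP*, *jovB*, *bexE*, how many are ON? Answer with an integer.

Norleucine is absent, so HolJ is inactive.
With no repressor bound, *fenM* is transcribed.
So FenM is produced and active.
Autoinducer-2 is absent, so CilC is active.
With repressor FenM bound, *torP* is not transcribed.
→ *torP* is OFF.
Melibiose is absent, so UlmR is inactive.
With no repressor bound, *jovB* is transcribed.
→ *jovB* is ON.
Co²⁺ is absent, so BexQ is active.
Rhamnulose is absent, so ZorJ is inactive.
Required activator ZorJ is absent, so *mibQ* is not transcribed.
So MibQ is not produced.
No repressor is bound and BexQ is active, so *bexE* is transcribed.
→ *bexE* is ON.
2 of the 3 genes are transcribed.

2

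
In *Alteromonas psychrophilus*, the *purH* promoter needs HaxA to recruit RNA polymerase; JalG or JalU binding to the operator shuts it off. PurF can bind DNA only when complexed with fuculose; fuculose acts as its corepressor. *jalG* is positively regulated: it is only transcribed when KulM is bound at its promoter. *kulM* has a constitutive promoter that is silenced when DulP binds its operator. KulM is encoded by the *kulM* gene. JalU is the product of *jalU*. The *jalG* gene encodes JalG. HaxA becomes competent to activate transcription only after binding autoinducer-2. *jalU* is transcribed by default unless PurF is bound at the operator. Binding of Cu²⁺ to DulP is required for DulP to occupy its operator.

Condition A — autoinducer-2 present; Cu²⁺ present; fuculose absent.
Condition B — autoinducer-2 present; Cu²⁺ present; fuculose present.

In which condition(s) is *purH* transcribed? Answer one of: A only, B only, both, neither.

Condition A:
Autoinducer-2 is present, so HaxA is active.
Cu²⁺ is present, so DulP is active.
With repressor DulP bound, *kulM* is not transcribed.
So KulM is not produced.
Required activator KulM is absent, so *jalG* is not transcribed.
So JalG is not produced.
Fuculose is absent, so PurF is inactive.
With no repressor bound, *jalU* is transcribed.
So JalU is produced and active.
With repressor JalU bound, *purH* is not transcribed.
→ *purH* is OFF in A.
Condition B:
Autoinducer-2 is present, so HaxA is active.
Cu²⁺ is present, so DulP is active.
With repressor DulP bound, *kulM* is not transcribed.
So KulM is not produced.
Required activator KulM is absent, so *jalG* is not transcribed.
So JalG is not produced.
Fuculose is present, so PurF is active.
With repressor PurF bound, *jalU* is not transcribed.
So JalU is not produced.
No repressor is bound and HaxA is active, so *purH* is transcribed.
→ *purH* is ON in B.

B only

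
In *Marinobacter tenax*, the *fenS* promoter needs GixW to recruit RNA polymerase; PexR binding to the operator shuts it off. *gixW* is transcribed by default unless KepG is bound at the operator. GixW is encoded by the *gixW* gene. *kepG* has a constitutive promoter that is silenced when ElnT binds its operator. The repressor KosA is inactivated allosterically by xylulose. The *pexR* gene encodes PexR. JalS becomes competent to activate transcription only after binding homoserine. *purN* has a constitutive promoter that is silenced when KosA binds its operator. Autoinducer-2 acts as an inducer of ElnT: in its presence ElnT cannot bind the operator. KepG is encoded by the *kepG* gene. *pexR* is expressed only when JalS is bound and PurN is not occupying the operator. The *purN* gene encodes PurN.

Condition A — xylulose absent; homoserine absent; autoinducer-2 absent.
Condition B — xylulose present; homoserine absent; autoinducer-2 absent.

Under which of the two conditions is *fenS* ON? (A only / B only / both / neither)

both

Condition A:
Xylulose is absent, so KosA is active.
With repressor KosA bound, *purN* is not transcribed.
So PurN is not produced.
Homoserine is absent, so JalS is inactive.
Required activator JalS is absent, so *pexR* is not transcribed.
So PexR is not produced.
Autoinducer-2 is absent, so ElnT is active.
With repressor ElnT bound, *kepG* is not transcribed.
So KepG is not produced.
With no repressor bound, *gixW* is transcribed.
So GixW is produced and active.
No repressor is bound and GixW is active, so *fenS* is transcribed.
→ *fenS* is ON in A.
Condition B:
Xylulose is present, so KosA is inactive.
With no repressor bound, *purN* is transcribed.
So PurN is produced and active.
Homoserine is absent, so JalS is inactive.
With repressor PurN bound, *pexR* is not transcribed.
So PexR is not produced.
Autoinducer-2 is absent, so ElnT is active.
With repressor ElnT bound, *kepG* is not transcribed.
So KepG is not produced.
With no repressor bound, *gixW* is transcribed.
So GixW is produced and active.
No repressor is bound and GixW is active, so *fenS* is transcribed.
→ *fenS* is ON in B.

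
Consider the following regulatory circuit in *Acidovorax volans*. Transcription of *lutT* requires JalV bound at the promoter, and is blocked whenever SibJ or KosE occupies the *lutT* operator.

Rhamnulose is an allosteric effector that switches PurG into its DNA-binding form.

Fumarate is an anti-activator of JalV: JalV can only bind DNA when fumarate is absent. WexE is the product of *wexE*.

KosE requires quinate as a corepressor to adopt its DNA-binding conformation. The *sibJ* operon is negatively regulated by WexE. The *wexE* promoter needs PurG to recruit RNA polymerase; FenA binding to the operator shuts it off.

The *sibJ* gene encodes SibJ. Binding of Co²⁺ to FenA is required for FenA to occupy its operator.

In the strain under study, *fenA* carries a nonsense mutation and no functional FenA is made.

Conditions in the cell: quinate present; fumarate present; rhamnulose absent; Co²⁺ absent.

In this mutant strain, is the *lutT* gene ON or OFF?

OFF

Rhamnulose is absent, so PurG is inactive.
FenA is non-functional in this strain, so it has no effect.
Required activator PurG is absent, so *wexE* is not transcribed.
So WexE is not produced.
With no repressor bound, *sibJ* is transcribed.
So SibJ is produced and active.
Quinate is present, so KosE is active.
Fumarate is present, so JalV is inactive.
With repressor SibJ bound, *lutT* is not transcribed.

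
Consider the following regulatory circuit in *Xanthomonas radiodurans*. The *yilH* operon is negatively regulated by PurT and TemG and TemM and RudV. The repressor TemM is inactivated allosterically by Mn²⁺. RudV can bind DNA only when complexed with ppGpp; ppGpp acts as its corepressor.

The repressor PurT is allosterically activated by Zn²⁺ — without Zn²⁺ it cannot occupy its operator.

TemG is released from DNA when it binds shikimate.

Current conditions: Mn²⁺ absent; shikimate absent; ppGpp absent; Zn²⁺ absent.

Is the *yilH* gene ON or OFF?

Zn²⁺ is absent, so PurT is inactive.
Shikimate is absent, so TemG is active.
Mn²⁺ is absent, so TemM is active.
ppGpp is absent, so RudV is inactive.
With repressor TemG bound, *yilH* is not transcribed.

OFF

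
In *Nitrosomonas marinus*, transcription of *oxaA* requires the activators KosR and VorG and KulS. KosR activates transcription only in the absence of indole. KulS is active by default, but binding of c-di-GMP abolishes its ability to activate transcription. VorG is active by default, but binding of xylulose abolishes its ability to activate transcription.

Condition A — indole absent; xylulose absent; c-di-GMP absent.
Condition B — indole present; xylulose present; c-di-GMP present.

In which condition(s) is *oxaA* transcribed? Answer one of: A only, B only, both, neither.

Condition A:
Indole is absent, so KosR is active.
Xylulose is absent, so VorG is active.
c-di-GMP is absent, so KulS is active.
No repressor is bound and KosR and VorG and KulS are active, so *oxaA* is transcribed.
→ *oxaA* is ON in A.
Condition B:
Indole is present, so KosR is inactive.
Xylulose is present, so VorG is inactive.
c-di-GMP is present, so KulS is inactive.
Required activator KosR is absent, so *oxaA* is not transcribed.
→ *oxaA* is OFF in B.

A only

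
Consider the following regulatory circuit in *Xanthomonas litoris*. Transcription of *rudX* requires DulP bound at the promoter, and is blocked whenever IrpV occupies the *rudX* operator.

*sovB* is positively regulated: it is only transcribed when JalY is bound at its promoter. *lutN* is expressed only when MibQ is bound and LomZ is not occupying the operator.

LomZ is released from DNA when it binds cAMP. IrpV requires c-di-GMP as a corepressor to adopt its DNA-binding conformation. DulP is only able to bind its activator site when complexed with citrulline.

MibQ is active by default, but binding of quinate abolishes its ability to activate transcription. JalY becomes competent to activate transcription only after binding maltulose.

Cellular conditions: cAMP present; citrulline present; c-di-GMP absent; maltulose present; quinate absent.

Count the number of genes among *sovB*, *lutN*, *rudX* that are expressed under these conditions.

3

Maltulose is present, so JalY is active.
No repressor is bound and JalY is active, so *sovB* is transcribed.
→ *sovB* is ON.
cAMP is present, so LomZ is inactive.
Quinate is absent, so MibQ is active.
No repressor is bound and MibQ is active, so *lutN* is transcribed.
→ *lutN* is ON.
c-di-GMP is absent, so IrpV is inactive.
Citrulline is present, so DulP is active.
No repressor is bound and DulP is active, so *rudX* is transcribed.
→ *rudX* is ON.
3 of the 3 genes are transcribed.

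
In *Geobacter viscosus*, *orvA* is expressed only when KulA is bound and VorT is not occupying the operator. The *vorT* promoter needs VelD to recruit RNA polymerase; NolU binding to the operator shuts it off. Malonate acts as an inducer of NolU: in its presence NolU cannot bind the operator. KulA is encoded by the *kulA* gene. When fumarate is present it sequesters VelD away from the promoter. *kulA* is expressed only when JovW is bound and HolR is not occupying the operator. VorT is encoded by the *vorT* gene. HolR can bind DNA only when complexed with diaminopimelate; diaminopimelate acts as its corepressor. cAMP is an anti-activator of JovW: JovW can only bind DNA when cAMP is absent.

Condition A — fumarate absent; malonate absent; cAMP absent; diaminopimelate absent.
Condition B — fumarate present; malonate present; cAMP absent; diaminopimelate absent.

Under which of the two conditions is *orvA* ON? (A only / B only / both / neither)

Condition A:
Fumarate is absent, so VelD is active.
Malonate is absent, so NolU is active.
With repressor NolU bound, *vorT* is not transcribed.
So VorT is not produced.
cAMP is absent, so JovW is active.
Diaminopimelate is absent, so HolR is inactive.
No repressor is bound and JovW is active, so *kulA* is transcribed.
So KulA is produced and active.
No repressor is bound and KulA is active, so *orvA* is transcribed.
→ *orvA* is ON in A.
Condition B:
Fumarate is present, so VelD is inactive.
Malonate is present, so NolU is inactive.
Required activator VelD is absent, so *vorT* is not transcribed.
So VorT is not produced.
cAMP is absent, so JovW is active.
Diaminopimelate is absent, so HolR is inactive.
No repressor is bound and JovW is active, so *kulA* is transcribed.
So KulA is produced and active.
No repressor is bound and KulA is active, so *orvA* is transcribed.
→ *orvA* is ON in B.

both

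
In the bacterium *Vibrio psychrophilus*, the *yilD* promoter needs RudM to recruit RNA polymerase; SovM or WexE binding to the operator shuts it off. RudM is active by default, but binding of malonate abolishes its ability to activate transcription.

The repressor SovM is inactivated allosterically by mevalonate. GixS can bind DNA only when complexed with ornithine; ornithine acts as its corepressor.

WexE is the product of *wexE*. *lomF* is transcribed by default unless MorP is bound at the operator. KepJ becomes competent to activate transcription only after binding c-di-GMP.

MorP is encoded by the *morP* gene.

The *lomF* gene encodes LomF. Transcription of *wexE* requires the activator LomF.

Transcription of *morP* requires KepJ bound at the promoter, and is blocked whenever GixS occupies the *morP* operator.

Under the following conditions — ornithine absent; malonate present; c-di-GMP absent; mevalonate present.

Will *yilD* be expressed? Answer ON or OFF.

OFF

Mevalonate is present, so SovM is inactive.
Malonate is present, so RudM is inactive.
c-di-GMP is absent, so KepJ is inactive.
Ornithine is absent, so GixS is inactive.
Required activator KepJ is absent, so *morP* is not transcribed.
So MorP is not produced.
With no repressor bound, *lomF* is transcribed.
So LomF is produced and active.
No repressor is bound and LomF is active, so *wexE* is transcribed.
So WexE is produced and active.
With repressor WexE bound, *yilD* is not transcribed.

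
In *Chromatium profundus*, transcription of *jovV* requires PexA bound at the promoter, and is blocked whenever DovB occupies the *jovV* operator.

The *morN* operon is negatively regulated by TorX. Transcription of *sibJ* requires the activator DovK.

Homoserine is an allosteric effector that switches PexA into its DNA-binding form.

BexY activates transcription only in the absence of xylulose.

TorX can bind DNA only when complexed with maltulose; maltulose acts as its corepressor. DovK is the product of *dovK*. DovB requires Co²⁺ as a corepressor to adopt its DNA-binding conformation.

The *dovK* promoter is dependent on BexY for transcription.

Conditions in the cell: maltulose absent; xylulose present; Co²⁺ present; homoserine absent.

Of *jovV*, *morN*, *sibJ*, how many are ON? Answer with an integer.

1

Homoserine is absent, so PexA is inactive.
Co²⁺ is present, so DovB is active.
With repressor DovB bound, *jovV* is not transcribed.
→ *jovV* is OFF.
Maltulose is absent, so TorX is inactive.
With no repressor bound, *morN* is transcribed.
→ *morN* is ON.
Xylulose is present, so BexY is inactive.
Required activator BexY is absent, so *dovK* is not transcribed.
So DovK is not produced.
Required activator DovK is absent, so *sibJ* is not transcribed.
→ *sibJ* is OFF.
1 of the 3 genes is transcribed.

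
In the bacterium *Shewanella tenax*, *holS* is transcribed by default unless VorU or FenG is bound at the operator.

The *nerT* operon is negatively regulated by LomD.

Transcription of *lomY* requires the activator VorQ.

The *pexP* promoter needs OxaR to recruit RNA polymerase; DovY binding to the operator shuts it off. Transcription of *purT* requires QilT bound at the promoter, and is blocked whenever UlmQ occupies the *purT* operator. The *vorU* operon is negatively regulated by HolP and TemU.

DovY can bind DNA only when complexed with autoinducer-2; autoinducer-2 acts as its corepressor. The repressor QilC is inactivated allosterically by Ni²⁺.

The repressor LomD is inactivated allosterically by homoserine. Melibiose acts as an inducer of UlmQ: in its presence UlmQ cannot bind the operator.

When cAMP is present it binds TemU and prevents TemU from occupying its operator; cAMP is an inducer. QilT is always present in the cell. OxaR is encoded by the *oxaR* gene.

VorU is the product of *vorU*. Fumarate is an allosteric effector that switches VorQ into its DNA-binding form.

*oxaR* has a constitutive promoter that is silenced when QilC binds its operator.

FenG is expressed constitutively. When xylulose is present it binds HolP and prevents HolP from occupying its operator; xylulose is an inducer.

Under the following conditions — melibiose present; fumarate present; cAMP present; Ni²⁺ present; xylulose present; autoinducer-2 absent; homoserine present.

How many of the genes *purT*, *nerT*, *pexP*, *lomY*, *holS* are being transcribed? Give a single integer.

QilT is produced constitutively and is active.
Melibiose is present, so UlmQ is inactive.
No repressor is bound and QilT is active, so *purT* is transcribed.
→ *purT* is ON.
Homoserine is present, so LomD is inactive.
With no repressor bound, *nerT* is transcribed.
→ *nerT* is ON.
Autoinducer-2 is absent, so DovY is inactive.
Ni²⁺ is present, so QilC is inactive.
With no repressor bound, *oxaR* is transcribed.
So OxaR is produced and active.
No repressor is bound and OxaR is active, so *pexP* is transcribed.
→ *pexP* is ON.
Fumarate is present, so VorQ is active.
No repressor is bound and VorQ is active, so *lomY* is transcribed.
→ *lomY* is ON.
Xylulose is present, so HolP is inactive.
cAMP is present, so TemU is inactive.
With no repressor bound, *vorU* is transcribed.
So VorU is produced and active.
FenG is produced constitutively and is active.
With repressor VorU bound, *holS* is not transcribed.
→ *holS* is OFF.
4 of the 5 genes are transcribed.

4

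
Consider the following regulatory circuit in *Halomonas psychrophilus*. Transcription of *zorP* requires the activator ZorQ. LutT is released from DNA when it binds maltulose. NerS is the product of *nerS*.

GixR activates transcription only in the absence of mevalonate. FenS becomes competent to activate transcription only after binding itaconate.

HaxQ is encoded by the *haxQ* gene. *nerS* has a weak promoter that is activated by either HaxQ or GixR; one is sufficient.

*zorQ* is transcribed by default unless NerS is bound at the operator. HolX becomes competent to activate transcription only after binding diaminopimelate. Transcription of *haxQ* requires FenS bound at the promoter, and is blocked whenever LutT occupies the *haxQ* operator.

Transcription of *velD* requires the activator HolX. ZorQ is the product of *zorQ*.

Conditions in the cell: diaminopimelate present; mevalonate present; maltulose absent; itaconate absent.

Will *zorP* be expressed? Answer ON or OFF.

ON

Itaconate is absent, so FenS is inactive.
Maltulose is absent, so LutT is active.
With repressor LutT bound, *haxQ* is not transcribed.
So HaxQ is not produced.
Mevalonate is present, so GixR is inactive.
No activator is available at the *nerS* promoter, so *nerS* is not transcribed.
So NerS is not produced.
With no repressor bound, *zorQ* is transcribed.
So ZorQ is produced and active.
No repressor is bound and ZorQ is active, so *zorP* is transcribed.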